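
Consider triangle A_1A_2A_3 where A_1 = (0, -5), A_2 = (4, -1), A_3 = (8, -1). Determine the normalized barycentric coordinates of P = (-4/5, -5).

Signed area of the reference triangle: [A_1A_2A_3] = ½·(0·(-1−(-1)) + 4·(-1−(-5)) + 8·(-5−(-1))) = ½·(0 + 16 − 32) = -8.
[PA_2A_3] = ½·((-4/5)·(-1−(-1)) + 4·(-1−(-5)) + 8·(-5−(-1))) = ½·(0 + 16 − 32) = -8, so the A_1-coordinate is (-8)/(-8) = 1.
[A_1PA_3] = ½·(0·(-5−(-1)) + (-4/5)·(-1−(-5)) + 8·(-5−(-5))) = ½·(0 − 16/5 + 0) = -8/5, so the A_2-coordinate is 1/5.
[A_1A_2P] = ½·(0·(-1−(-5)) + 4·(-5−(-5)) + (-4/5)·(-5−(-1))) = ½·(0 + 0 + 16/5) = 8/5, so the A_3-coordinate is -1/5.
Check: 1 + 1/5 − 1/5 = 1.

(1, 1/5, -1/5)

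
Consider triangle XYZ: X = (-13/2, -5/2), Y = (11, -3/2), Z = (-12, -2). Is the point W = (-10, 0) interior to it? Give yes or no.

no

Barycentric coordinates of W: (-60/19, 16/19, 63/19).
The three coordinates are negative, positive, positive; a point is interior exactly when all three are positive.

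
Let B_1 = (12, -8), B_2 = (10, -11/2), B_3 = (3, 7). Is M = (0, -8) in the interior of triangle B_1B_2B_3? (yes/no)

no

Barycentric coordinates of M: (-19, 24, -4).
The three coordinates are negative, positive, negative; a point is interior exactly when all three are positive.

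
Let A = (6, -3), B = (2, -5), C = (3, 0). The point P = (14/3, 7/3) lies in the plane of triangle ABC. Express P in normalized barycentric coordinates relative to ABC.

Signed area of the reference triangle: [ABC] = ½·(6·(-5−0) + 2·(0−(-3)) + 3·(-3−(-5))) = ½·(-30 + 6 + 6) = -9.
[PBC] = ½·((14/3)·(-5−0) + 2·(0−(7/3)) + 3·(7/3−(-5))) = ½·(-70/3 − 14/3 + 22) = -3, so the A-coordinate is (-3)/(-9) = 1/3.
[APC] = ½·(6·(7/3−0) + (14/3)·(0−(-3)) + 3·(-3−(7/3))) = ½·(14 + 14 − 16) = 6, so the B-coordinate is -2/3.
[ABP] = ½·(6·(-5−(7/3)) + 2·(7/3−(-3)) + (14/3)·(-3−(-5))) = ½·(-44 + 32/3 + 28/3) = -12, so the C-coordinate is 4/3.
Check: 1/3 − 2/3 + 4/3 = 1.

(1/3, -2/3, 4/3)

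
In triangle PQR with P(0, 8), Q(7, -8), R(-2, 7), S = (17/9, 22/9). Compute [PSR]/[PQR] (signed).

1/3

[PQR] = ½·(0·(-8−7) + 7·(7−8) + (-2)·(8−(-8))) = ½·(0 − 7 − 32) = -39/2.
[PSR] = ½·(0·(22/9−7) + (17/9)·(7−8) + (-2)·(8−(22/9))) = ½·(0 − 17/9 − 100/9) = -13/2, so the ratio is (-13/2)/(-39/2) = 1/3.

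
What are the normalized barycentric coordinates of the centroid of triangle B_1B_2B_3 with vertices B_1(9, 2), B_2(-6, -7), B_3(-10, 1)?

The centroid is the average of the vertices, so each weight is 1/3.

(1/3, 1/3, 1/3)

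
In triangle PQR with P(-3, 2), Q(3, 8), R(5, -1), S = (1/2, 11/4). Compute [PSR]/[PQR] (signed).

[PQR] = ½·((-3)·(8−(-1)) + 3·(-1−2) + 5·(2−8)) = ½·(-27 − 9 − 30) = -33.
[PSR] = ½·((-3)·(11/4−(-1)) + (1/2)·(-1−2) + 5·(2−(11/4))) = ½·(-45/4 − 3/2 − 15/4) = -33/4, so the ratio is (-33/4)/(-33) = 1/4.

1/4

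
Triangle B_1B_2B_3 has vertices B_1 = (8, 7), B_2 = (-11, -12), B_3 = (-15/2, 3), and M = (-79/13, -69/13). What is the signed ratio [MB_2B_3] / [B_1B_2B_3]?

3/13

[B_1B_2B_3] = ½·(8·(-12−3) + (-11)·(3−7) + (-15/2)·(7−(-12))) = ½·(-120 + 44 − 285/2) = -437/4.
[MB_2B_3] = ½·((-79/13)·(-12−3) + (-11)·(3−(-69/13)) + (-15/2)·(-69/13−(-12))) = ½·(1185/13 − 1188/13 − 1305/26) = -1311/52, so the ratio is (-1311/52)/(-437/4) = 3/13.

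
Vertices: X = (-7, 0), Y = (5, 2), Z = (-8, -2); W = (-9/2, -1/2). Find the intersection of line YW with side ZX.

Barycentric coordinates of W with respect to XYZ: (1/4, 1/4, 1/2).
On side ZX the Y-coordinate is zero; dropping W's Y-weight 1/4 and renormalizing the remaining 1/2 : 1/4 gives weights 2/3, 1/3 on Z, X.
V = (2/3)·(-8, -2) + (1/3)·(-7, 0) = (-23/3, -4/3).

(-23/3, -4/3)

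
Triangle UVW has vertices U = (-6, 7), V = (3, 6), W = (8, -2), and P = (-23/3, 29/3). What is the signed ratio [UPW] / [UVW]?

1/3

[UVW] = ½·((-6)·(6−(-2)) + 3·(-2−7) + 8·(7−6)) = ½·(-48 − 27 + 8) = -67/2.
[UPW] = ½·((-6)·(29/3−(-2)) + (-23/3)·(-2−7) + 8·(7−(29/3))) = ½·(-70 + 69 − 64/3) = -67/6, so the ratio is (-67/6)/(-67/2) = 1/3.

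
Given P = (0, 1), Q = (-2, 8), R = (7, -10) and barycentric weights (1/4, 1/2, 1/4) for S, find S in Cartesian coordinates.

(3/4, 7/4)

S = (1/4)·P + (1/2)·Q + (1/4)·R.
x-coordinate: (1/4)·0 + (1/2)·(-2) + (1/4)·7 = 3/4.
y-coordinate: (1/4)·1 + (1/2)·8 + (1/4)·(-10) = 7/4.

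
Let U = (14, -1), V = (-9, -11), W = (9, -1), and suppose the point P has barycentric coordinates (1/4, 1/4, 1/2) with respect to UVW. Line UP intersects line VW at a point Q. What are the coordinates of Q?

(3, -13/3)

Line UP meets VW where the U-coordinate vanishes; zeroing P's U-weight and renormalizing leaves V, W-weights 1/4 : 1/2 → (1/3, 2/3).
So Q = (1/3)·V + (2/3)·W = (3, -13/3).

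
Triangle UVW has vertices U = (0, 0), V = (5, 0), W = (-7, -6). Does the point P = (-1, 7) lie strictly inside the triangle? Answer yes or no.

Barycentric coordinates of P: (4, -11/6, -7/6).
The three coordinates are positive, negative, negative; a point is interior exactly when all three are positive.

no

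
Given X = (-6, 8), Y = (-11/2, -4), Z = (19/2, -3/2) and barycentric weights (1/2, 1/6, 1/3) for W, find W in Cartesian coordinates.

W = (1/2)·X + (1/6)·Y + (1/3)·Z.
x-coordinate: (1/2)·(-6) + (1/6)·(-11/2) + (1/3)·(19/2) = -3/4.
y-coordinate: (1/2)·8 + (1/6)·(-4) + (1/3)·(-3/2) = 17/6.

(-3/4, 17/6)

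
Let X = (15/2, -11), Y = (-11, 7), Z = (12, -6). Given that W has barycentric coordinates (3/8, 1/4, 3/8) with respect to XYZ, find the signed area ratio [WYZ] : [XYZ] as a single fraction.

3/8

The signed ratio [WYZ]/[XYZ] equals the barycentric coordinate of W at vertex X, which is 3/8.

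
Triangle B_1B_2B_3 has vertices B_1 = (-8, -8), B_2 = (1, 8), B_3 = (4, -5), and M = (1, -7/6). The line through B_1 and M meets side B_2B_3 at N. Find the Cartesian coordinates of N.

(14/5, 1/5)

Barycentric coordinates of M with respect to B_1B_2B_3: (1/6, 1/3, 1/2).
On side B_2B_3 the B_1-coordinate is zero; dropping M's B_1-weight 1/6 and renormalizing the remaining 1/3 : 1/2 gives weights 2/5, 3/5 on B_2, B_3.
N = (2/5)·(1, 8) + (3/5)·(4, -5) = (14/5, 1/5).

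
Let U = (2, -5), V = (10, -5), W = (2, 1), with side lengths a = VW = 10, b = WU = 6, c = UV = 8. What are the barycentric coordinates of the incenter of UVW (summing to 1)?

(5/12, 1/4, 1/3)

The incenter has barycentric coordinates proportional to the opposite side lengths: (10 : 6 : 8).
Normalizing by 10+6+8 = 24 gives (5/12, 1/4, 1/3).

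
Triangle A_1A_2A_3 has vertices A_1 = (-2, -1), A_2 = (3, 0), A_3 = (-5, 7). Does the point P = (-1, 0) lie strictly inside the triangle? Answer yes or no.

yes

Barycentric coordinates of P: (28/43, 11/43, 4/43).
The three coordinates are positive, positive, positive; a point is interior exactly when all three are positive.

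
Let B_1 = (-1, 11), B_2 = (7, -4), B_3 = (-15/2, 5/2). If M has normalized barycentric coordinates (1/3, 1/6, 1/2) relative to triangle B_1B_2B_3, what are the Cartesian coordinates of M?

(-35/12, 17/4)

M = (1/3)·B_1 + (1/6)·B_2 + (1/2)·B_3.
x-coordinate: (1/3)·(-1) + (1/6)·7 + (1/2)·(-15/2) = -35/12.
y-coordinate: (1/3)·11 + (1/6)·(-4) + (1/2)·(5/2) = 17/4.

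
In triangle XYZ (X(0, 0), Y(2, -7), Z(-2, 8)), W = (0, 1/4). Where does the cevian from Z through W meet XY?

(2/3, -7/3)

Barycentric coordinates of W with respect to XYZ: (1/2, 1/4, 1/4).
On side XY the Z-coordinate is zero; dropping W's Z-weight 1/4 and renormalizing the remaining 1/2 : 1/4 gives weights 2/3, 1/3 on X, Y.
V = (2/3)·(0, 0) + (1/3)·(2, -7) = (2/3, -7/3).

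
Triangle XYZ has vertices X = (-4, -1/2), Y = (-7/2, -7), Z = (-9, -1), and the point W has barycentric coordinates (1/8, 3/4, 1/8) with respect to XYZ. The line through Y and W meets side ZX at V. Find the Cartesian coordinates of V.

Line YW meets ZX where the Y-coordinate vanishes; zeroing W's Y-weight and renormalizing leaves Z, X-weights 1/8 : 1/8 → (1/2, 1/2).
So V = (1/2)·Z + (1/2)·X = (-13/2, -3/4).

(-13/2, -3/4)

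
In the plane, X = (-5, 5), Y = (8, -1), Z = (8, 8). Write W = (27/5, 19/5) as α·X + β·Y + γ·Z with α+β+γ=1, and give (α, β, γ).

Signed area of the reference triangle: [XYZ] = ½·((-5)·(-1−8) + 8·(8−5) + 8·(5−(-1))) = ½·(45 + 24 + 48) = 117/2.
[WYZ] = ½·((27/5)·(-1−8) + 8·(8−(19/5)) + 8·(19/5−(-1))) = ½·(-243/5 + 168/5 + 192/5) = 117/10, so the X-coordinate is (117/10)/(117/2) = 1/5.
[XWZ] = ½·((-5)·(19/5−8) + (27/5)·(8−5) + 8·(5−(19/5))) = ½·(21 + 81/5 + 48/5) = 117/5, so the Y-coordinate is 2/5.
[XYW] = ½·((-5)·(-1−(19/5)) + 8·(19/5−5) + (27/5)·(5−(-1))) = ½·(24 − 48/5 + 162/5) = 117/5, so the Z-coordinate is 2/5.

(1/5, 2/5, 2/5)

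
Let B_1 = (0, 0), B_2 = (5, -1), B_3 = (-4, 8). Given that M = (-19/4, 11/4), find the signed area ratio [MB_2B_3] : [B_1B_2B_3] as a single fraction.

[B_1B_2B_3] = ½·(0·(-1−8) + 5·(8−0) + (-4)·(0−(-1))) = ½·(0 + 40 − 4) = 18.
[MB_2B_3] = ½·((-19/4)·(-1−8) + 5·(8−(11/4)) + (-4)·(11/4−(-1))) = ½·(171/4 + 105/4 − 15) = 27, so the ratio is 27/18 = 3/2.

3/2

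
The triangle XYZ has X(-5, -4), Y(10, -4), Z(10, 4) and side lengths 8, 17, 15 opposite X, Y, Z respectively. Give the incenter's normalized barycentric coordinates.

The incenter has barycentric coordinates proportional to the opposite side lengths: (8 : 17 : 15).
Normalizing by 8+17+15 = 40 gives (1/5, 17/40, 3/8).

(1/5, 17/40, 3/8)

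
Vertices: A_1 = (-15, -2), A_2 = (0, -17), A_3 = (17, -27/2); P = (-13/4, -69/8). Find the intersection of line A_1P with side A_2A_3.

(17/2, -61/4)

Barycentric coordinates of P with respect to A_1A_2A_3: (1/2, 1/4, 1/4).
On side A_2A_3 the A_1-coordinate is zero; dropping P's A_1-weight 1/2 and renormalizing the remaining 1/4 : 1/4 gives weights 1/2, 1/2 on A_2, A_3.
Q = (1/2)·(0, -17) + (1/2)·(17, -27/2) = (17/2, -61/4).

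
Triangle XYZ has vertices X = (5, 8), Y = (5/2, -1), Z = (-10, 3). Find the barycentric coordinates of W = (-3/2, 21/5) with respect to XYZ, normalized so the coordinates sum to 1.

Signed area of the reference triangle: [XYZ] = ½·(5·(-1−3) + (5/2)·(3−8) + (-10)·(8−(-1))) = ½·(-20 − 25/2 − 90) = -245/4.
[WYZ] = ½·((-3/2)·(-1−3) + (5/2)·(3−(21/5)) + (-10)·(21/5−(-1))) = ½·(6 − 3 − 52) = -49/2, so the X-coordinate is (-49/2)/(-245/4) = 2/5.
[XWZ] = ½·(5·(21/5−3) + (-3/2)·(3−8) + (-10)·(8−(21/5))) = ½·(6 + 15/2 − 38) = -49/4, so the Y-coordinate is 1/5.
[XYW] = ½·(5·(-1−(21/5)) + (5/2)·(21/5−8) + (-3/2)·(8−(-1))) = ½·(-26 − 19/2 − 27/2) = -49/2, so the Z-coordinate is 2/5.
Check: 2/5 + 1/5 + 2/5 = 1.

(2/5, 1/5, 2/5)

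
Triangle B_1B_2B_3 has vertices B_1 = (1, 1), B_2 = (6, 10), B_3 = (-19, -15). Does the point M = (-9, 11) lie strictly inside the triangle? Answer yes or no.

no

Barycentric coordinates of M: (-4, 18/5, 7/5).
The three coordinates are negative, positive, positive; a point is interior exactly when all three are positive.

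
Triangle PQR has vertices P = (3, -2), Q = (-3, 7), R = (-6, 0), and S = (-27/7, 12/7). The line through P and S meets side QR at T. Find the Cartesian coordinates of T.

(-5, 7/3)

Barycentric coordinates of S with respect to PQR: (1/7, 2/7, 4/7).
On side QR the P-coordinate is zero; dropping S's P-weight 1/7 and renormalizing the remaining 2/7 : 4/7 gives weights 1/3, 2/3 on Q, R.
T = (1/3)·(-3, 7) + (2/3)·(-6, 0) = (-5, 7/3).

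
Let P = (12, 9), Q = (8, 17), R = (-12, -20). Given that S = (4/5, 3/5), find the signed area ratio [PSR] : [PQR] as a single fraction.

[PQR] = ½·(12·(17−(-20)) + 8·(-20−9) + (-12)·(9−17)) = ½·(444 − 232 + 96) = 154.
[PSR] = ½·(12·(3/5−(-20)) + (4/5)·(-20−9) + (-12)·(9−(3/5))) = ½·(1236/5 − 116/5 − 504/5) = 308/5, so the ratio is (308/5)/154 = 2/5.

2/5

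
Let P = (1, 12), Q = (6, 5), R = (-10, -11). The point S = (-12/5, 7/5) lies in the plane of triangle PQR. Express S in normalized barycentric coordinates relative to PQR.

(2/5, 1/5, 2/5)

Signed area of the reference triangle: [PQR] = ½·(1·(5−(-11)) + 6·(-11−12) + (-10)·(12−5)) = ½·(16 − 138 − 70) = -96.
[SQR] = ½·((-12/5)·(5−(-11)) + 6·(-11−(7/5)) + (-10)·(7/5−5)) = ½·(-192/5 − 372/5 + 36) = -192/5, so the P-coordinate is (-192/5)/(-96) = 2/5.
[PSR] = ½·(1·(7/5−(-11)) + (-12/5)·(-11−12) + (-10)·(12−(7/5))) = ½·(62/5 + 276/5 − 106) = -96/5, so the Q-coordinate is 1/5.
[PQS] = ½·(1·(5−(7/5)) + 6·(7/5−12) + (-12/5)·(12−5)) = ½·(18/5 − 318/5 − 84/5) = -192/5, so the R-coordinate is 2/5.
Check: 2/5 + 1/5 + 2/5 = 1.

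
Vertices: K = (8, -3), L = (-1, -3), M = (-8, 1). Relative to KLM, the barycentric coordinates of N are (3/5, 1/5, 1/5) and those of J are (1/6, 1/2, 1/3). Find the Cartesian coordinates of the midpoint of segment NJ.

(7/12, -29/15)

Barycentric coordinates of the midpoint are the average: (23/60, 7/20, 4/15).
Converting: (23/60)·K + (7/20)·L + (4/15)·M = (7/12, -29/15).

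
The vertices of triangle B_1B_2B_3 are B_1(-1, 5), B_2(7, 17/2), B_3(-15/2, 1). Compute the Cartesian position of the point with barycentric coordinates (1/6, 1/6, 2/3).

(-4, 35/12)

M = (1/6)·B_1 + (1/6)·B_2 + (2/3)·B_3.
x-coordinate: (1/6)·(-1) + (1/6)·7 + (2/3)·(-15/2) = -4.
y-coordinate: (1/6)·5 + (1/6)·(17/2) + (2/3)·1 = 35/12.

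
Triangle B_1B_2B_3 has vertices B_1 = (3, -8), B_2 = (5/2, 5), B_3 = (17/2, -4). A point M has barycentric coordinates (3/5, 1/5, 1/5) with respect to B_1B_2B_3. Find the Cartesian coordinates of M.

M = (3/5)·B_1 + (1/5)·B_2 + (1/5)·B_3.
x-coordinate: (3/5)·3 + (1/5)·(5/2) + (1/5)·(17/2) = 4.
y-coordinate: (3/5)·(-8) + (1/5)·5 + (1/5)·(-4) = -23/5.

(4, -23/5)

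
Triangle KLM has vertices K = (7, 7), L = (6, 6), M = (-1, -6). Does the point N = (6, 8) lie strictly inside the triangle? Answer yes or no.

no

Barycentric coordinates of N: (-14/5, 21/5, -2/5).
The three coordinates are negative, positive, negative; a point is interior exactly when all three are positive.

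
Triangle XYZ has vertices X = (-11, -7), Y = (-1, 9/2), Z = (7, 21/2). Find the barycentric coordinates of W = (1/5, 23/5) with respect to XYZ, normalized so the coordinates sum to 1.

(1/5, 2/5, 2/5)

Signed area of the reference triangle: [XYZ] = ½·((-11)·(9/2−(21/2)) + (-1)·(21/2−(-7)) + 7·(-7−(9/2))) = ½·(66 − 35/2 − 161/2) = -16.
[WYZ] = ½·((1/5)·(9/2−(21/2)) + (-1)·(21/2−(23/5)) + 7·(23/5−(9/2))) = ½·(-6/5 − 59/10 + 7/10) = -16/5, so the X-coordinate is (-16/5)/(-16) = 1/5.
[XWZ] = ½·((-11)·(23/5−(21/2)) + (1/5)·(21/2−(-7)) + 7·(-7−(23/5))) = ½·(649/10 + 7/2 − 406/5) = -32/5, so the Y-coordinate is 2/5.
[XYW] = ½·((-11)·(9/2−(23/5)) + (-1)·(23/5−(-7)) + (1/5)·(-7−(9/2))) = ½·(11/10 − 58/5 − 23/10) = -32/5, so the Z-coordinate is 2/5.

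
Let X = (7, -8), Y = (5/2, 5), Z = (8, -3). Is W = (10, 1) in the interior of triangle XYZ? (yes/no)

Barycentric coordinates of W: (-76/71, -12/71, 159/71).
The three coordinates are negative, negative, positive; a point is interior exactly when all three are positive.

no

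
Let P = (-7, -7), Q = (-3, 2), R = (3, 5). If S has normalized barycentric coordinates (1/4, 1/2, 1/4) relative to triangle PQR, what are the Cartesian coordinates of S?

S = (1/4)·P + (1/2)·Q + (1/4)·R.
x-coordinate: (1/4)·(-7) + (1/2)·(-3) + (1/4)·3 = -5/2.
y-coordinate: (1/4)·(-7) + (1/2)·2 + (1/4)·5 = 1/2.

(-5/2, 1/2)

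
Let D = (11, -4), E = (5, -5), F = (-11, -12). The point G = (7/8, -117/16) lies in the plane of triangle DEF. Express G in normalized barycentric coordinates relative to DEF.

Signed area of the reference triangle: [DEF] = ½·(11·(-5−(-12)) + 5·(-12−(-4)) + (-11)·(-4−(-5))) = ½·(77 − 40 − 11) = 13.
[GEF] = ½·((7/8)·(-5−(-12)) + 5·(-12−(-117/16)) + (-11)·(-117/16−(-5))) = ½·(49/8 − 375/16 + 407/16) = 65/16, so the D-coordinate is (65/16)/13 = 5/16.
[DGF] = ½·(11·(-117/16−(-12)) + (7/8)·(-12−(-4)) + (-11)·(-4−(-117/16))) = ½·(825/16 − 7 − 583/16) = 65/16, so the E-coordinate is 5/16.
[DEG] = ½·(11·(-5−(-117/16)) + 5·(-117/16−(-4)) + (7/8)·(-4−(-5))) = ½·(407/16 − 265/16 + 7/8) = 39/8, so the F-coordinate is 3/8.
Check: 5/16 + 5/16 + 3/8 = 1.

(5/16, 5/16, 3/8)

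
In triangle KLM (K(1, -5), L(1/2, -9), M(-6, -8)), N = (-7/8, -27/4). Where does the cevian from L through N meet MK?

Barycentric coordinates of N with respect to KLM: (1/2, 1/4, 1/4).
On side MK the L-coordinate is zero; dropping N's L-weight 1/4 and renormalizing the remaining 1/4 : 1/2 gives weights 1/3, 2/3 on M, K.
J = (1/3)·(-6, -8) + (2/3)·(1, -5) = (-4/3, -6).

(-4/3, -6)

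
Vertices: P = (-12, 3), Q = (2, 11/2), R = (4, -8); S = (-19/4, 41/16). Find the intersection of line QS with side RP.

Barycentric coordinates of S with respect to PQR: (1/2, 3/8, 1/8).
On side RP the Q-coordinate is zero; dropping S's Q-weight 3/8 and renormalizing the remaining 1/8 : 1/2 gives weights 1/5, 4/5 on R, P.
T = (1/5)·(4, -8) + (4/5)·(-12, 3) = (-44/5, 4/5).

(-44/5, 4/5)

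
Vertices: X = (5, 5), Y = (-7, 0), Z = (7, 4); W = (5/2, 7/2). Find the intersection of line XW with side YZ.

(0, 2)

Barycentric coordinates of W with respect to XYZ: (1/2, 1/4, 1/4).
On side YZ the X-coordinate is zero; dropping W's X-weight 1/2 and renormalizing the remaining 1/4 : 1/4 gives weights 1/2, 1/2 on Y, Z.
V = (1/2)·(-7, 0) + (1/2)·(7, 4) = (0, 2).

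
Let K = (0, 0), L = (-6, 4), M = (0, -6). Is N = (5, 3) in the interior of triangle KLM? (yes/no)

Barycentric coordinates of N: (26/9, -5/6, -19/18).
The three coordinates are positive, negative, negative; a point is interior exactly when all three are positive.

no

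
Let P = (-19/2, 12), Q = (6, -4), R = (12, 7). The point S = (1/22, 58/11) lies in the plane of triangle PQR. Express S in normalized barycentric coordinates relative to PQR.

Signed area of the reference triangle: [PQR] = ½·((-19/2)·(-4−7) + 6·(7−12) + 12·(12−(-4))) = ½·(209/2 − 30 + 192) = 533/4.
[SQR] = ½·((1/22)·(-4−7) + 6·(7−(58/11)) + 12·(58/11−(-4))) = ½·(-1/2 + 114/11 + 1224/11) = 2665/44, so the P-coordinate is (2665/44)/(533/4) = 5/11.
[PSR] = ½·((-19/2)·(58/11−7) + (1/22)·(7−12) + 12·(12−(58/11))) = ½·(361/22 − 5/22 + 888/11) = 533/11, so the Q-coordinate is 4/11.
[PQS] = ½·((-19/2)·(-4−(58/11)) + 6·(58/11−12) + (1/22)·(12−(-4))) = ½·(969/11 − 444/11 + 8/11) = 533/22, so the R-coordinate is 2/11.
Check: 5/11 + 4/11 + 2/11 = 1.

(5/11, 4/11, 2/11)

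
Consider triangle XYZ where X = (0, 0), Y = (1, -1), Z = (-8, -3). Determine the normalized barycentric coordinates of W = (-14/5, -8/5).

Signed area of the reference triangle: [XYZ] = ½·(0·(-1−(-3)) + 1·(-3−0) + (-8)·(0−(-1))) = ½·(0 − 3 − 8) = -11/2.
[WYZ] = ½·((-14/5)·(-1−(-3)) + 1·(-3−(-8/5)) + (-8)·(-8/5−(-1))) = ½·(-28/5 − 7/5 + 24/5) = -11/10, so the X-coordinate is (-11/10)/(-11/2) = 1/5.
[XWZ] = ½·(0·(-8/5−(-3)) + (-14/5)·(-3−0) + (-8)·(0−(-8/5))) = ½·(0 + 42/5 − 64/5) = -11/5, so the Y-coordinate is 2/5.
[XYW] = ½·(0·(-1−(-8/5)) + 1·(-8/5−0) + (-14/5)·(0−(-1))) = ½·(0 − 8/5 − 14/5) = -11/5, so the Z-coordinate is 2/5.

(1/5, 2/5, 2/5)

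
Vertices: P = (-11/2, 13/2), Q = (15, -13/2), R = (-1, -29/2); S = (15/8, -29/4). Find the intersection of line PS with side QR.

(13/3, -71/6)

Barycentric coordinates of S with respect to PQR: (1/4, 1/4, 1/2).
On side QR the P-coordinate is zero; dropping S's P-weight 1/4 and renormalizing the remaining 1/4 : 1/2 gives weights 1/3, 2/3 on Q, R.
T = (1/3)·(15, -13/2) + (2/3)·(-1, -29/2) = (13/3, -71/6).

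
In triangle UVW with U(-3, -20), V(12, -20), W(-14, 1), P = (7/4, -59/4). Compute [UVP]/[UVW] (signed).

1/4

[UVW] = ½·((-3)·(-20−1) + 12·(1−(-20)) + (-14)·(-20−(-20))) = ½·(63 + 252 + 0) = 315/2.
[UVP] = ½·((-3)·(-20−(-59/4)) + 12·(-59/4−(-20)) + (7/4)·(-20−(-20))) = ½·(63/4 + 63 + 0) = 315/8, so the ratio is (315/8)/(315/2) = 1/4.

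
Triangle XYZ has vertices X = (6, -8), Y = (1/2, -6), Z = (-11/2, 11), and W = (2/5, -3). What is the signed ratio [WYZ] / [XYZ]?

[XYZ] = ½·(6·(-6−11) + (1/2)·(11−(-8)) + (-11/2)·(-8−(-6))) = ½·(-102 + 19/2 + 11) = -163/4.
[WYZ] = ½·((2/5)·(-6−11) + (1/2)·(11−(-3)) + (-11/2)·(-3−(-6))) = ½·(-34/5 + 7 − 33/2) = -163/20, so the ratio is (-163/20)/(-163/4) = 1/5.

1/5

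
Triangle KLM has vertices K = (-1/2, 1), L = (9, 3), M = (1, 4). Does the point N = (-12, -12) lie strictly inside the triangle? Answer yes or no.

Barycentric coordinates of N: (94/17, -10/17, -67/17).
The three coordinates are positive, negative, negative; a point is interior exactly when all three are positive.

no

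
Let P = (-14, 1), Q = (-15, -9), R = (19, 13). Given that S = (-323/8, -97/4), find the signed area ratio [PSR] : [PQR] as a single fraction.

13/8

[PQR] = ½·((-14)·(-9−13) + (-15)·(13−1) + 19·(1−(-9))) = ½·(308 − 180 + 190) = 159.
[PSR] = ½·((-14)·(-97/4−13) + (-323/8)·(13−1) + 19·(1−(-97/4))) = ½·(1043/2 − 969/2 + 1919/4) = 2067/8, so the ratio is (2067/8)/159 = 13/8.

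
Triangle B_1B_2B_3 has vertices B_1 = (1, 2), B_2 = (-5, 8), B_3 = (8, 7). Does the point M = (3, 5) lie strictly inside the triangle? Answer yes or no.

yes

Barycentric coordinates of M: (31/72, 11/72, 5/12).
The three coordinates are positive, positive, positive; a point is interior exactly when all three are positive.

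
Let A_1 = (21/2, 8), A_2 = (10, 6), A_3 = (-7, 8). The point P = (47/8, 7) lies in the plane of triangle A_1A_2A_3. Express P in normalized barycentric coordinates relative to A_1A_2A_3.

(1/4, 1/2, 1/4)

Signed area of the reference triangle: [A_1A_2A_3] = ½·((21/2)·(6−8) + 10·(8−8) + (-7)·(8−6)) = ½·(-21 + 0 − 14) = -35/2.
[PA_2A_3] = ½·((47/8)·(6−8) + 10·(8−7) + (-7)·(7−6)) = ½·(-47/4 + 10 − 7) = -35/8, so the A_1-coordinate is (-35/8)/(-35/2) = 1/4.
[A_1PA_3] = ½·((21/2)·(7−8) + (47/8)·(8−8) + (-7)·(8−7)) = ½·(-21/2 + 0 − 7) = -35/4, so the A_2-coordinate is 1/2.
[A_1A_2P] = ½·((21/2)·(6−7) + 10·(7−8) + (47/8)·(8−6)) = ½·(-21/2 − 10 + 47/4) = -35/8, so the A_3-coordinate is 1/4.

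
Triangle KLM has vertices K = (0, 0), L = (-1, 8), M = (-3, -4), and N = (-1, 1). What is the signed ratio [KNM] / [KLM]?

1/4

[KLM] = ½·(0·(8−(-4)) + (-1)·(-4−0) + (-3)·(0−8)) = ½·(0 + 4 + 24) = 14.
[KNM] = ½·(0·(1−(-4)) + (-1)·(-4−0) + (-3)·(0−1)) = ½·(0 + 4 + 3) = 7/2, so the ratio is (7/2)/14 = 1/4.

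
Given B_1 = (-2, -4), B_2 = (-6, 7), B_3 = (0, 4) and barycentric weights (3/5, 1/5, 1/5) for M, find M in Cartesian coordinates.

(-12/5, -1/5)

M = (3/5)·B_1 + (1/5)·B_2 + (1/5)·B_3.
x-coordinate: (3/5)·(-2) + (1/5)·(-6) + (1/5)·0 = -12/5.
y-coordinate: (3/5)·(-4) + (1/5)·7 + (1/5)·4 = -1/5.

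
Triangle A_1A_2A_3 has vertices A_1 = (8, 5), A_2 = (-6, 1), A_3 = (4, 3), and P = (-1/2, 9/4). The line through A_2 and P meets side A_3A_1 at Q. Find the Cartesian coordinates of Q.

(5, 7/2)

Barycentric coordinates of P with respect to A_1A_2A_3: (1/8, 1/2, 3/8).
On side A_3A_1 the A_2-coordinate is zero; dropping P's A_2-weight 1/2 and renormalizing the remaining 3/8 : 1/8 gives weights 3/4, 1/4 on A_3, A_1.
Q = (3/4)·(4, 3) + (1/4)·(8, 5) = (5, 7/2).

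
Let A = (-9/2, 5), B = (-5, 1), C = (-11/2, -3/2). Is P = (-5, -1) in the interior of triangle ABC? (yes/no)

Barycentric coordinates of P: (-4/3, 11/3, -4/3).
The three coordinates are negative, positive, negative; a point is interior exactly when all three are positive.

no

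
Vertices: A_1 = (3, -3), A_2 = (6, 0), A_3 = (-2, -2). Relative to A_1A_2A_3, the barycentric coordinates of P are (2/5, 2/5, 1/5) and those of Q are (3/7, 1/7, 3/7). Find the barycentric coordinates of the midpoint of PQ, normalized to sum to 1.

(29/70, 19/70, 11/35)

Since both coordinate triples sum to 1, the midpoint's barycentrics are the componentwise average.
(2/5+3/7)/2 = 29/70; similarly 19/70 and 11/35.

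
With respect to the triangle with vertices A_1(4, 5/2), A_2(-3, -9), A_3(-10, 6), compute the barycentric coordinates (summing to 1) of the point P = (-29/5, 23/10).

Signed area of the reference triangle: [A_1A_2A_3] = ½·(4·(-9−6) + (-3)·(6−(5/2)) + (-10)·(5/2−(-9))) = ½·(-60 − 21/2 − 115) = -371/4.
[PA_2A_3] = ½·((-29/5)·(-9−6) + (-3)·(6−(23/10)) + (-10)·(23/10−(-9))) = ½·(87 − 111/10 − 113) = -371/20, so the A_1-coordinate is (-371/20)/(-371/4) = 1/5.
[A_1PA_3] = ½·(4·(23/10−6) + (-29/5)·(6−(5/2)) + (-10)·(5/2−(23/10))) = ½·(-74/5 − 203/10 − 2) = -371/20, so the A_2-coordinate is 1/5.
[A_1A_2P] = ½·(4·(-9−(23/10)) + (-3)·(23/10−(5/2)) + (-29/5)·(5/2−(-9))) = ½·(-226/5 + 3/5 − 667/10) = -1113/20, so the A_3-coordinate is 3/5.
Check: 1/5 + 1/5 + 3/5 = 1.

(1/5, 1/5, 3/5)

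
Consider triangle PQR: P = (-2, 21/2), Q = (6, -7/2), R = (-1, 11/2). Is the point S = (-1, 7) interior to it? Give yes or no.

yes

Barycentric coordinates of S: (21/52, 3/52, 7/13).
The three coordinates are positive, positive, positive; a point is interior exactly when all three are positive.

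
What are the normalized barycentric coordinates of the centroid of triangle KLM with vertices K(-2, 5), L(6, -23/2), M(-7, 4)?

The centroid is the average of the vertices, so each weight is 1/3.

(1/3, 1/3, 1/3)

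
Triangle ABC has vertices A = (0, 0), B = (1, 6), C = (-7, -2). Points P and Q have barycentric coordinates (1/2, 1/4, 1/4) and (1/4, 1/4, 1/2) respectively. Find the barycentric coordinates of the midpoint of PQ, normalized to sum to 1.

Since both coordinate triples sum to 1, the midpoint's barycentrics are the componentwise average.
(1/2+1/4)/2 = 3/8; similarly 1/4 and 3/8.

(3/8, 1/4, 3/8)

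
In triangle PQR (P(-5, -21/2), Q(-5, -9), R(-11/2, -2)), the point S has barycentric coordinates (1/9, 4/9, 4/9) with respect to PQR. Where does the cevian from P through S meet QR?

Line PS meets QR where the P-coordinate vanishes; zeroing S's P-weight and renormalizing leaves Q, R-weights 4/9 : 4/9 → (1/2, 1/2).
So T = (1/2)·Q + (1/2)·R = (-21/4, -11/2).

(-21/4, -11/2)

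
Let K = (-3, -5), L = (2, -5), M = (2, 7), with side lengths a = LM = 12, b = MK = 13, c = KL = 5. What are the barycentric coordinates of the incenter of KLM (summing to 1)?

(2/5, 13/30, 1/6)

The incenter has barycentric coordinates proportional to the opposite side lengths: (12 : 13 : 5).
Normalizing by 12+13+5 = 30 gives (2/5, 13/30, 1/6).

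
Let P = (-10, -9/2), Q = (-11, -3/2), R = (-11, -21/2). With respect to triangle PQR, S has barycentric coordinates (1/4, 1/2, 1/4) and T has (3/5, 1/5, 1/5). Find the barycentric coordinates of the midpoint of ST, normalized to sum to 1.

(17/40, 7/20, 9/40)

Since both coordinate triples sum to 1, the midpoint's barycentrics are the componentwise average.
(1/4+3/5)/2 = 17/40; similarly 7/20 and 9/40.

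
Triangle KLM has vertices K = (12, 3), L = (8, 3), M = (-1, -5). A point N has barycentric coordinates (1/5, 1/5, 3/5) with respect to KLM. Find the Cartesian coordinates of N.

(17/5, -9/5)

N = (1/5)·K + (1/5)·L + (3/5)·M.
x-coordinate: (1/5)·12 + (1/5)·8 + (3/5)·(-1) = 17/5.
y-coordinate: (1/5)·3 + (1/5)·3 + (3/5)·(-5) = -9/5.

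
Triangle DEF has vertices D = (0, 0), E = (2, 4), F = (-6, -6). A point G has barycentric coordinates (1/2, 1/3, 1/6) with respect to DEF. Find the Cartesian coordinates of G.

(-1/3, 1/3)

G = (1/2)·D + (1/3)·E + (1/6)·F.
x-coordinate: (1/2)·0 + (1/3)·2 + (1/6)·(-6) = -1/3.
y-coordinate: (1/2)·0 + (1/3)·4 + (1/6)·(-6) = 1/3.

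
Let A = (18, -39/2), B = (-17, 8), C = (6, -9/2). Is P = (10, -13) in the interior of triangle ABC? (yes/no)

Barycentric coordinates of P: (97/130, 14/65, 1/26).
The three coordinates are positive, positive, positive; a point is interior exactly when all three are positive.

yes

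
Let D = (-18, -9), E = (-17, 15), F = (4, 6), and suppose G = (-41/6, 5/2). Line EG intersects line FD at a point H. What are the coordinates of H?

(-24/5, 0)

Barycentric coordinates of G with respect to DEF: (1/3, 1/6, 1/2).
On side FD the E-coordinate is zero; dropping G's E-weight 1/6 and renormalizing the remaining 1/2 : 1/3 gives weights 3/5, 2/5 on F, D.
H = (3/5)·(4, 6) + (2/5)·(-18, -9) = (-24/5, 0).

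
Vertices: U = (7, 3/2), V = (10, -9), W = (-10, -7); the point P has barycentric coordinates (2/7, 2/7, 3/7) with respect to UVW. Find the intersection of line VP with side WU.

Line VP meets WU where the V-coordinate vanishes; zeroing P's V-weight and renormalizing leaves W, U-weights 3/7 : 2/7 → (3/5, 2/5).
So Q = (3/5)·W + (2/5)·U = (-16/5, -18/5).

(-16/5, -18/5)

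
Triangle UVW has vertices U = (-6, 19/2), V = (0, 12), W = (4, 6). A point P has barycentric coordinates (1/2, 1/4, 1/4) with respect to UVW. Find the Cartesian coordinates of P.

P = (1/2)·U + (1/4)·V + (1/4)·W.
x-coordinate: (1/2)·(-6) + (1/4)·0 + (1/4)·4 = -2.
y-coordinate: (1/2)·(19/2) + (1/4)·12 + (1/4)·6 = 37/4.

(-2, 37/4)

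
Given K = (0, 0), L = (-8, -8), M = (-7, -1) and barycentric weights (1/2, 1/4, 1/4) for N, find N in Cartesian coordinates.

N = (1/2)·K + (1/4)·L + (1/4)·M.
x-coordinate: (1/2)·0 + (1/4)·(-8) + (1/4)·(-7) = -15/4.
y-coordinate: (1/2)·0 + (1/4)·(-8) + (1/4)·(-1) = -9/4.

(-15/4, -9/4)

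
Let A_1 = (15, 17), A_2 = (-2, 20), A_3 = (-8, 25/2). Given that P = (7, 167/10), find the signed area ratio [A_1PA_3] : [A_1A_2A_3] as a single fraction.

1/5

[A_1A_2A_3] = ½·(15·(20−(25/2)) + (-2)·(25/2−17) + (-8)·(17−20)) = ½·(225/2 + 9 + 24) = 291/4.
[A_1PA_3] = ½·(15·(167/10−(25/2)) + 7·(25/2−17) + (-8)·(17−(167/10))) = ½·(63 − 63/2 − 12/5) = 291/20, so the ratio is (291/20)/(291/4) = 1/5.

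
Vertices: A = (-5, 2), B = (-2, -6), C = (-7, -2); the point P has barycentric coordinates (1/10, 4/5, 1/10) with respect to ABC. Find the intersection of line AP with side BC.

(-23/9, -50/9)

Line AP meets BC where the A-coordinate vanishes; zeroing P's A-weight and renormalizing leaves B, C-weights 4/5 : 1/10 → (8/9, 1/9).
So Q = (8/9)·B + (1/9)·C = (-23/9, -50/9).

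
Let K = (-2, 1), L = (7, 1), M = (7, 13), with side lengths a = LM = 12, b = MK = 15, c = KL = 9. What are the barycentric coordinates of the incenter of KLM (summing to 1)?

The incenter has barycentric coordinates proportional to the opposite side lengths: (12 : 15 : 9).
Normalizing by 12+15+9 = 36 gives (1/3, 5/12, 1/4).

(1/3, 5/12, 1/4)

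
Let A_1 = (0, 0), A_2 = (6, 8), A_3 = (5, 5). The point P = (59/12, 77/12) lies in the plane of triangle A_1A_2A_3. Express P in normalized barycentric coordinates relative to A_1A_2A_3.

(1/6, 3/4, 1/12)

Signed area of the reference triangle: [A_1A_2A_3] = ½·(0·(8−5) + 6·(5−0) + 5·(0−8)) = ½·(0 + 30 − 40) = -5.
[PA_2A_3] = ½·((59/12)·(8−5) + 6·(5−(77/12)) + 5·(77/12−8)) = ½·(59/4 − 17/2 − 95/12) = -5/6, so the A_1-coordinate is (-5/6)/(-5) = 1/6.
[A_1PA_3] = ½·(0·(77/12−5) + (59/12)·(5−0) + 5·(0−(77/12))) = ½·(0 + 295/12 − 385/12) = -15/4, so the A_2-coordinate is 3/4.
[A_1A_2P] = ½·(0·(8−(77/12)) + 6·(77/12−0) + (59/12)·(0−8)) = ½·(0 + 77/2 − 118/3) = -5/12, so the A_3-coordinate is 1/12.
Check: 1/6 + 3/4 + 1/12 = 1.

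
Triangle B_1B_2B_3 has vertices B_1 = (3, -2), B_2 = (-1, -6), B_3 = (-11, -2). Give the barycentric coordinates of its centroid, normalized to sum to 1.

The centroid is the average of the vertices, so each weight is 1/3.

(1/3, 1/3, 1/3)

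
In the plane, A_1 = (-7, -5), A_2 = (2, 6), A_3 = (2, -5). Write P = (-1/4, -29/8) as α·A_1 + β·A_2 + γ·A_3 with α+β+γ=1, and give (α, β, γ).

Signed area of the reference triangle: [A_1A_2A_3] = ½·((-7)·(6−(-5)) + 2·(-5−(-5)) + 2·(-5−6)) = ½·(-77 + 0 − 22) = -99/2.
[PA_2A_3] = ½·((-1/4)·(6−(-5)) + 2·(-5−(-29/8)) + 2·(-29/8−6)) = ½·(-11/4 − 11/4 − 77/4) = -99/8, so the A_1-coordinate is (-99/8)/(-99/2) = 1/4.
[A_1PA_3] = ½·((-7)·(-29/8−(-5)) + (-1/4)·(-5−(-5)) + 2·(-5−(-29/8))) = ½·(-77/8 + 0 − 11/4) = -99/16, so the A_2-coordinate is 1/8.
[A_1A_2P] = ½·((-7)·(6−(-29/8)) + 2·(-29/8−(-5)) + (-1/4)·(-5−6)) = ½·(-539/8 + 11/4 + 11/4) = -495/16, so the A_3-coordinate is 5/8.
Check: 1/4 + 1/8 + 5/8 = 1.

(1/4, 1/8, 5/8)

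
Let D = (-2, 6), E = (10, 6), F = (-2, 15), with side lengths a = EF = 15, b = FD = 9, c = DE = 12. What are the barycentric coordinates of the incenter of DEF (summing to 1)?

(5/12, 1/4, 1/3)

The incenter has barycentric coordinates proportional to the opposite side lengths: (15 : 9 : 12).
Normalizing by 15+9+12 = 36 gives (5/12, 1/4, 1/3).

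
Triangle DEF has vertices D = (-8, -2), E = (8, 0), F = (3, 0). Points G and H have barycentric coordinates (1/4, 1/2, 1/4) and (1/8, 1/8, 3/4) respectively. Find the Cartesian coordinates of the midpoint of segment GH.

(5/2, -3/8)

Barycentric coordinates of the midpoint are the average: (3/16, 5/16, 1/2).
Converting: (3/16)·D + (5/16)·E + (1/2)·F = (5/2, -3/8).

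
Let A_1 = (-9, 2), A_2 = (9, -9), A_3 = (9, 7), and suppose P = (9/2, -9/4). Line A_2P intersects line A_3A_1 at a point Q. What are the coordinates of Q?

(0, 9/2)

Barycentric coordinates of P with respect to A_1A_2A_3: (1/4, 1/2, 1/4).
On side A_3A_1 the A_2-coordinate is zero; dropping P's A_2-weight 1/2 and renormalizing the remaining 1/4 : 1/4 gives weights 1/2, 1/2 on A_3, A_1.
Q = (1/2)·(9, 7) + (1/2)·(-9, 2) = (0, 9/2).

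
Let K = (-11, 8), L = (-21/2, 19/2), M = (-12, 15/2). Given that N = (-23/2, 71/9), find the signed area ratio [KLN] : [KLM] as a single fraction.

5/9

[KLM] = ½·((-11)·(19/2−(15/2)) + (-21/2)·(15/2−8) + (-12)·(8−(19/2))) = ½·(-22 + 21/4 + 18) = 5/8.
[KLN] = ½·((-11)·(19/2−(71/9)) + (-21/2)·(71/9−8) + (-23/2)·(8−(19/2))) = ½·(-319/18 + 7/6 + 69/4) = 25/72, so the ratio is (25/72)/(5/8) = 5/9.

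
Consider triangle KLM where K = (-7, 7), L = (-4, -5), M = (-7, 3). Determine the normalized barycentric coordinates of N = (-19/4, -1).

Signed area of the reference triangle: [KLM] = ½·((-7)·(-5−3) + (-4)·(3−7) + (-7)·(7−(-5))) = ½·(56 + 16 − 84) = -6.
[NLM] = ½·((-19/4)·(-5−3) + (-4)·(3−(-1)) + (-7)·(-1−(-5))) = ½·(38 − 16 − 28) = -3, so the K-coordinate is (-3)/(-6) = 1/2.
[KNM] = ½·((-7)·(-1−3) + (-19/4)·(3−7) + (-7)·(7−(-1))) = ½·(28 + 19 − 56) = -9/2, so the L-coordinate is 3/4.
[KLN] = ½·((-7)·(-5−(-1)) + (-4)·(-1−7) + (-19/4)·(7−(-5))) = ½·(28 + 32 − 57) = 3/2, so the M-coordinate is -1/4.

(1/2, 3/4, -1/4)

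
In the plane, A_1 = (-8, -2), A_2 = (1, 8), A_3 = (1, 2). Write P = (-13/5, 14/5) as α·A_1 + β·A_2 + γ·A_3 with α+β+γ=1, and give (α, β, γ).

Signed area of the reference triangle: [A_1A_2A_3] = ½·((-8)·(8−2) + 1·(2−(-2)) + 1·(-2−8)) = ½·(-48 + 4 − 10) = -27.
[PA_2A_3] = ½·((-13/5)·(8−2) + 1·(2−(14/5)) + 1·(14/5−8)) = ½·(-78/5 − 4/5 − 26/5) = -54/5, so the A_1-coordinate is (-54/5)/(-27) = 2/5.
[A_1PA_3] = ½·((-8)·(14/5−2) + (-13/5)·(2−(-2)) + 1·(-2−(14/5))) = ½·(-32/5 − 52/5 − 24/5) = -54/5, so the A_2-coordinate is 2/5.
[A_1A_2P] = ½·((-8)·(8−(14/5)) + 1·(14/5−(-2)) + (-13/5)·(-2−8)) = ½·(-208/5 + 24/5 + 26) = -27/5, so the A_3-coordinate is 1/5.
Check: 2/5 + 2/5 + 1/5 = 1.

(2/5, 2/5, 1/5)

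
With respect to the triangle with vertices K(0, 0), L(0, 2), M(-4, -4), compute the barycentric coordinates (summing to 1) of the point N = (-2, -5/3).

Signed area of the reference triangle: [KLM] = ½·(0·(2−(-4)) + 0·(-4−0) + (-4)·(0−2)) = ½·(0 + 0 + 8) = 4.
[NLM] = ½·((-2)·(2−(-4)) + 0·(-4−(-5/3)) + (-4)·(-5/3−2)) = ½·(-12 + 0 + 44/3) = 4/3, so the K-coordinate is (4/3)/4 = 1/3.
[KNM] = ½·(0·(-5/3−(-4)) + (-2)·(-4−0) + (-4)·(0−(-5/3))) = ½·(0 + 8 − 20/3) = 2/3, so the L-coordinate is 1/6.
[KLN] = ½·(0·(2−(-5/3)) + 0·(-5/3−0) + (-2)·(0−2)) = ½·(0 + 0 + 4) = 2, so the M-coordinate is 1/2.

(1/3, 1/6, 1/2)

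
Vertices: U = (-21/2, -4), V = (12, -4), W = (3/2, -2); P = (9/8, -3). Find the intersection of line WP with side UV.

(3/4, -4)

Barycentric coordinates of P with respect to UVW: (1/4, 1/4, 1/2).
On side UV the W-coordinate is zero; dropping P's W-weight 1/2 and renormalizing the remaining 1/4 : 1/4 gives weights 1/2, 1/2 on U, V.
Q = (1/2)·(-21/2, -4) + (1/2)·(12, -4) = (3/4, -4).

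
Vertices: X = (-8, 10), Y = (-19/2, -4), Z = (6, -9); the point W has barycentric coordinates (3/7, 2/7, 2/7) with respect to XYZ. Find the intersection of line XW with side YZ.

Line XW meets YZ where the X-coordinate vanishes; zeroing W's X-weight and renormalizing leaves Y, Z-weights 2/7 : 2/7 → (1/2, 1/2).
So V = (1/2)·Y + (1/2)·Z = (-7/4, -13/2).

(-7/4, -13/2)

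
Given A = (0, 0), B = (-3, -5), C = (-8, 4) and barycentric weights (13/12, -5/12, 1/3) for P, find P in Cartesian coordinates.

P = (13/12)·A + (-5/12)·B + (1/3)·C.
x-coordinate: (13/12)·0 + (-5/12)·(-3) + (1/3)·(-8) = -17/12.
y-coordinate: (13/12)·0 + (-5/12)·(-5) + (1/3)·4 = 41/12.

(-17/12, 41/12)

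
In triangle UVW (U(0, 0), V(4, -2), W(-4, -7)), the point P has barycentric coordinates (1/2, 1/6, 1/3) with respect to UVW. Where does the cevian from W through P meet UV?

Line WP meets UV where the W-coordinate vanishes; zeroing P's W-weight and renormalizing leaves U, V-weights 1/2 : 1/6 → (3/4, 1/4).
So Q = (3/4)·U + (1/4)·V = (1, -1/2).

(1, -1/2)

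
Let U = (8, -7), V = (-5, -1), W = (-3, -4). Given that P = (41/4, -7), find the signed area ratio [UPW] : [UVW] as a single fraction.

1/4

[UVW] = ½·(8·(-1−(-4)) + (-5)·(-4−(-7)) + (-3)·(-7−(-1))) = ½·(24 − 15 + 18) = 27/2.
[UPW] = ½·(8·(-7−(-4)) + (41/4)·(-4−(-7)) + (-3)·(-7−(-7))) = ½·(-24 + 123/4 + 0) = 27/8, so the ratio is (27/8)/(27/2) = 1/4.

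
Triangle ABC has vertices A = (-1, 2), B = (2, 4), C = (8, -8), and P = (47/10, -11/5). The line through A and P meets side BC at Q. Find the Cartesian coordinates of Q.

(16/3, -8/3)

Barycentric coordinates of P with respect to ABC: (1/10, 2/5, 1/2).
On side BC the A-coordinate is zero; dropping P's A-weight 1/10 and renormalizing the remaining 2/5 : 1/2 gives weights 4/9, 5/9 on B, C.
Q = (4/9)·(2, 4) + (5/9)·(8, -8) = (16/3, -8/3).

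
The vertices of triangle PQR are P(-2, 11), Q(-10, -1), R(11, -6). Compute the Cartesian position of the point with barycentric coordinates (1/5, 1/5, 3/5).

(21/5, -8/5)

S = (1/5)·P + (1/5)·Q + (3/5)·R.
x-coordinate: (1/5)·(-2) + (1/5)·(-10) + (3/5)·11 = 21/5.
y-coordinate: (1/5)·11 + (1/5)·(-1) + (3/5)·(-6) = -8/5.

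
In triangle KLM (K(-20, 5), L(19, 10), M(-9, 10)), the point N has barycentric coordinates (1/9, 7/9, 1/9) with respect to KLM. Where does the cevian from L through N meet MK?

Line LN meets MK where the L-coordinate vanishes; zeroing N's L-weight and renormalizing leaves M, K-weights 1/9 : 1/9 → (1/2, 1/2).
So J = (1/2)·M + (1/2)·K = (-29/2, 15/2).

(-29/2, 15/2)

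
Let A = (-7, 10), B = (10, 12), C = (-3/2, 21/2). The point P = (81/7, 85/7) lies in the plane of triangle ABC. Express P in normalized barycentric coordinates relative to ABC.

Signed area of the reference triangle: [ABC] = ½·((-7)·(12−(21/2)) + 10·(21/2−10) + (-3/2)·(10−12)) = ½·(-21/2 + 5 + 3) = -5/4.
[PBC] = ½·((81/7)·(12−(21/2)) + 10·(21/2−(85/7)) + (-3/2)·(85/7−12)) = ½·(243/14 − 115/7 − 3/14) = 5/14, so the A-coordinate is (5/14)/(-5/4) = -2/7.
[APC] = ½·((-7)·(85/7−(21/2)) + (81/7)·(21/2−10) + (-3/2)·(10−(85/7))) = ½·(-23/2 + 81/14 + 45/14) = -5/4, so the B-coordinate is 1.
[ABP] = ½·((-7)·(12−(85/7)) + 10·(85/7−10) + (81/7)·(10−12)) = ½·(1 + 150/7 − 162/7) = -5/14, so the C-coordinate is 2/7.
Check: -2/7 + 1 + 2/7 = 1.

(-2/7, 1, 2/7)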